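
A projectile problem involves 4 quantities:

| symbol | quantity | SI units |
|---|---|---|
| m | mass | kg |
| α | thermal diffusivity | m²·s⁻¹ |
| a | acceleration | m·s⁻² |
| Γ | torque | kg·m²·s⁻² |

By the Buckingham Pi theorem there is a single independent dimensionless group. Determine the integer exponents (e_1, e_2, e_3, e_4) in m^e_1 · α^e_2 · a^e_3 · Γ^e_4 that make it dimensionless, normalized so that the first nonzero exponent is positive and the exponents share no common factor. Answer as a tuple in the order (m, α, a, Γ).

(3, 2, 2, -3)

M: e_1·(1) + e_2·(0) + e_3·(0) + e_4·(1) = 0
L: e_1·(0) + e_2·(2) + e_3·(1) + e_4·(2) = 0
T: e_1·(0) + e_2·(-1) + e_3·(-2) + e_4·(-2) = 0
Solving this homogeneous linear system for the smallest-integer solution (first nonzero entry positive) gives (3, 2, 2, -3).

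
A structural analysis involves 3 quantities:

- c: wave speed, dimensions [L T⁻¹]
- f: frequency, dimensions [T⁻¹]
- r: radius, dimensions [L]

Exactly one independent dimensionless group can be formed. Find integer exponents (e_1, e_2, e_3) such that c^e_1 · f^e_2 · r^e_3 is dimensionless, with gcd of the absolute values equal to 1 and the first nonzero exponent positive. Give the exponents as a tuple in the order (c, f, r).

L: e_1·(1) + e_2·(0) + e_3·(1) = 0
T: e_1·(-1) + e_2·(-1) + e_3·(0) = 0
Solving this homogeneous linear system for the smallest-integer solution (first nonzero entry positive) gives (1, -1, -1).

(1, -1, -1)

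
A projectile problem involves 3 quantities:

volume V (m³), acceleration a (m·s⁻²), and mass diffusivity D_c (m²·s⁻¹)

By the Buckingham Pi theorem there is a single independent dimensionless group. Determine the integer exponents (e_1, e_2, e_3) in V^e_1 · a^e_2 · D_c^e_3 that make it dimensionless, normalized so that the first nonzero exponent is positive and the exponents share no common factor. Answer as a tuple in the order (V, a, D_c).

(1, 1, -2)

L: e_1·(3) + e_2·(1) + e_3·(2) = 0
T: e_1·(0) + e_2·(-2) + e_3·(-1) = 0
Solving this homogeneous linear system for the smallest-integer solution (first nonzero entry positive) gives (1, 1, -2).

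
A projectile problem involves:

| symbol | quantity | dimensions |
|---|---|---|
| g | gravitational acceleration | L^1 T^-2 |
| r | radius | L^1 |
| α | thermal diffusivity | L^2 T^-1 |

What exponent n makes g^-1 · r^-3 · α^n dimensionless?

2

Balance the L exponent: (2)·n from α, plus −(1) − 3·(1) = -4 from the rest, must sum to zero.
2n − 4 = 0, so n = 2.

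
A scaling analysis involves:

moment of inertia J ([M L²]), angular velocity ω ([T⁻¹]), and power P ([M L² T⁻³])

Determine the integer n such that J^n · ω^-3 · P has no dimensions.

Balance the M exponent: (1)·n from J, plus −3·(0) + (1) = 1 from the rest, must sum to zero.
n + 1 = 0, so n = -1.

-1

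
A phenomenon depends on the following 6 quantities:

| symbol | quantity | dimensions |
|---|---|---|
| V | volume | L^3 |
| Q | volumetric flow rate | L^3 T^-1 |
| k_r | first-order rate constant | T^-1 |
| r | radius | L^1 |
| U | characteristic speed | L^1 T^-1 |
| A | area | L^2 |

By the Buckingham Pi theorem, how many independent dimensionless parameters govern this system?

There are 6 variables and 2 base dimensions (L, T).
The dimension matrix has rank 2.
Independent dimensionless groups: 6 − 2 = 4.

4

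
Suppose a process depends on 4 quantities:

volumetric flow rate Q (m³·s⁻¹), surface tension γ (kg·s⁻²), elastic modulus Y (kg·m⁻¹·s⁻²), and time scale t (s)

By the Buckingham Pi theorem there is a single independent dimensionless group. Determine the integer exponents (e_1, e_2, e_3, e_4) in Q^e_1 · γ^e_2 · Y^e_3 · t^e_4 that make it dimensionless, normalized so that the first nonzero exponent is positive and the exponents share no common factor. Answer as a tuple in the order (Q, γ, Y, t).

(1, -3, 3, 1)

M: e_1·(0) + e_2·(1) + e_3·(1) + e_4·(0) = 0
L: e_1·(3) + e_2·(0) + e_3·(-1) + e_4·(0) = 0
T: e_1·(-1) + e_2·(-2) + e_3·(-2) + e_4·(1) = 0
Solving this homogeneous linear system for the smallest-integer solution (first nonzero entry positive) gives (1, -3, 3, 1).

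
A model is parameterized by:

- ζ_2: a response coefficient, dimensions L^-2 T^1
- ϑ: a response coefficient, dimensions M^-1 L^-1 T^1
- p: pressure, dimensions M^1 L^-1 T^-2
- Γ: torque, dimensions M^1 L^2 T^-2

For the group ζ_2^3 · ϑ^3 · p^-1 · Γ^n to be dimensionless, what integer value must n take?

4

Balance the M exponent: (1)·n from Γ, plus 3·(0) + 3·(-1) − (1) = -4 from the rest, must sum to zero.
n − 4 = 0, so n = 4.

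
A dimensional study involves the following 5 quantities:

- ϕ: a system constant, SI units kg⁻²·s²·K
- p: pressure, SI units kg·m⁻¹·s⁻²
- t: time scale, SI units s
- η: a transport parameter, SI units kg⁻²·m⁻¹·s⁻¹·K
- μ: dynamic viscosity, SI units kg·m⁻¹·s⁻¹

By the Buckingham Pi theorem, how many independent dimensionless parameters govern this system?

1

There are 5 variables and 4 base dimensions (M, L, T, Θ).
The dimension matrix has rank 4.
Independent dimensionless groups: 5 − 4 = 1.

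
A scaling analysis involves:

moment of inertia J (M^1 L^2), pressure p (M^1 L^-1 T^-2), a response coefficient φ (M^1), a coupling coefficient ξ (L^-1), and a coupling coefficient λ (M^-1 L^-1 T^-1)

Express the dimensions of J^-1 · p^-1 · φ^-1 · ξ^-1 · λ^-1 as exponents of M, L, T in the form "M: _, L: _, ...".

M: -2, L: 1, T: 3

Collect each base-dimension exponent across the product:
  M: −(1) − (1) − (1) − (0) − (-1) = -2
  L: −(2) − (-1) − (0) − (-1) − (-1) = 1
  T: −(0) − (-2) − (0) − (0) − (-1) = 3
So the dimensions are [M⁻² L T³].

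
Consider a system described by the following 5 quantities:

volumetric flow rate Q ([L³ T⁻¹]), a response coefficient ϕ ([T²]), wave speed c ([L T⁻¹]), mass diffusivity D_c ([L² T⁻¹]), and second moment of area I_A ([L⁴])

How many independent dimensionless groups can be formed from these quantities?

There are 5 variables and 2 base dimensions (L, T).
The dimension matrix has rank 2.
Independent dimensionless groups: 5 − 2 = 3.

3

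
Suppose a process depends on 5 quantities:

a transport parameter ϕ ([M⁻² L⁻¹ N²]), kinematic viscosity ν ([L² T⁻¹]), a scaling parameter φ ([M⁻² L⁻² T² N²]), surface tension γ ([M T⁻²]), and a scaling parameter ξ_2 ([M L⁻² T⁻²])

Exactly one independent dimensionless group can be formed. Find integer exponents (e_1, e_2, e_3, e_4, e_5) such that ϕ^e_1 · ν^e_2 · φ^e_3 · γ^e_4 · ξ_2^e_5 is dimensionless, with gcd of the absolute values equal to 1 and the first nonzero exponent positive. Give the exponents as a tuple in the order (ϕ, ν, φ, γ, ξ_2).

(2, -4, -2, 3, -3)

M: e_1·(-2) + e_2·(0) + e_3·(-2) + e_4·(1) + e_5·(1) = 0
L: e_1·(-1) + e_2·(2) + e_3·(-2) + e_4·(0) + e_5·(-2) = 0
T: e_1·(0) + e_2·(-1) + e_3·(2) + e_4·(-2) + e_5·(-2) = 0
N: e_1·(2) + e_2·(0) + e_3·(2) + e_4·(0) + e_5·(0) = 0
Solving this homogeneous linear system for the smallest-integer solution (first nonzero entry positive) gives (2, -4, -2, 3, -3).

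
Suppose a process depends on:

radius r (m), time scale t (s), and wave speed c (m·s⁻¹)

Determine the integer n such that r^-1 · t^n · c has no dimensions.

1

Balance the T exponent: (1)·n from t, plus −(0) + (-1) = -1 from the rest, must sum to zero.
n − 1 = 0, so n = 1.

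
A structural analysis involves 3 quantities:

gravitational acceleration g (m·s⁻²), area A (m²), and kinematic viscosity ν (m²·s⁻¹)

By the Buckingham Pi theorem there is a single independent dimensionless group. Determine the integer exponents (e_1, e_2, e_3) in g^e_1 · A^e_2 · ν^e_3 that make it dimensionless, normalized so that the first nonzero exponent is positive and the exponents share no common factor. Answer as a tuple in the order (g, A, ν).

L: e_1·(1) + e_2·(2) + e_3·(2) = 0
T: e_1·(-2) + e_2·(0) + e_3·(-1) = 0
Solving this homogeneous linear system for the smallest-integer solution (first nonzero entry positive) gives (2, 3, -4).

(2, 3, -4)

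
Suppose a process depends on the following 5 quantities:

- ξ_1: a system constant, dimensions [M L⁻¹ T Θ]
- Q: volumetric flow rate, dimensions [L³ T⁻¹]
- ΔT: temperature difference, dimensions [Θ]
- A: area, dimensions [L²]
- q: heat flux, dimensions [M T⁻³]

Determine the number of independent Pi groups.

1

There are 5 variables and 4 base dimensions (M, L, T, Θ).
The dimension matrix has rank 4.
Independent dimensionless groups: 5 − 4 = 1.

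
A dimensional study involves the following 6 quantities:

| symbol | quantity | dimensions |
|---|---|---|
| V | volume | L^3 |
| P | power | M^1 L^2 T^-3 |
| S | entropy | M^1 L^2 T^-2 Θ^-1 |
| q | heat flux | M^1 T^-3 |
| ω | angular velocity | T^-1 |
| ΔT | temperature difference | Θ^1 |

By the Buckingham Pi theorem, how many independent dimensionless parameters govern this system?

2

There are 6 variables and 4 base dimensions (M, L, T, Θ).
The dimension matrix has rank 4.
Independent dimensionless groups: 6 − 4 = 2.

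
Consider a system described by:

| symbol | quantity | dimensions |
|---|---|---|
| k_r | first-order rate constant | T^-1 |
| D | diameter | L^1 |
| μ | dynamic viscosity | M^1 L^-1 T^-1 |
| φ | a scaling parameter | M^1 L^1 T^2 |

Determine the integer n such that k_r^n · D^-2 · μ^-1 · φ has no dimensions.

3

Balance the T exponent: (-1)·n from k_r, plus −2·(0) − (-1) + (2) = 3 from the rest, must sum to zero.
−n + 3 = 0, so n = 3.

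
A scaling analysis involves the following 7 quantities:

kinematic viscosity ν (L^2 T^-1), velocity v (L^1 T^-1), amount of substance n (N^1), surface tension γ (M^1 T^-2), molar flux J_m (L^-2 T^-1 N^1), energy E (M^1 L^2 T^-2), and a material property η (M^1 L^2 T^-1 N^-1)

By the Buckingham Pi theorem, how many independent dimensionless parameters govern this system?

There are 7 variables and 4 base dimensions (M, L, T, N).
The dimension matrix has rank 4.
Independent dimensionless groups: 7 − 4 = 3.

3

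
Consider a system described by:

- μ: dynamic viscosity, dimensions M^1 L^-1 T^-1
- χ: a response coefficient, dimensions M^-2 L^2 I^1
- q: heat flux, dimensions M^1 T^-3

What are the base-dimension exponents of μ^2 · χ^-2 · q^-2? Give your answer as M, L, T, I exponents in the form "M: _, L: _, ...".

M: 4, L: -6, T: 4, I: -2

Collect each base-dimension exponent across the product:
  M: 2·(1) − 2·(-2) − 2·(1) = 4
  L: 2·(-1) − 2·(2) − 2·(0) = -6
  T: 2·(-1) − 2·(0) − 2·(-3) = 4
  I: 2·(0) − 2·(1) − 2·(0) = -2
So the dimensions are [M⁴ L⁻⁶ T⁴ I⁻²].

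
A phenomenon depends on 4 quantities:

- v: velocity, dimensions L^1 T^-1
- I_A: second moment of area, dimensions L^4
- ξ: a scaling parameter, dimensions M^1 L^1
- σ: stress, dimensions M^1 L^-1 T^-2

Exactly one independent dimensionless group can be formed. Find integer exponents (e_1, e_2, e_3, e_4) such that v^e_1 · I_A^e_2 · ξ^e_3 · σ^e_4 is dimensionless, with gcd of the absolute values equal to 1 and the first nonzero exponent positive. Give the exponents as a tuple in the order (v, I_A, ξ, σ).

M: e_1·(0) + e_2·(0) + e_3·(1) + e_4·(1) = 0
L: e_1·(1) + e_2·(4) + e_3·(1) + e_4·(-1) = 0
T: e_1·(-1) + e_2·(0) + e_3·(0) + e_4·(-2) = 0
Solving this homogeneous linear system for the smallest-integer solution (first nonzero entry positive) gives (2, -1, 1, -1).

(2, -1, 1, -1)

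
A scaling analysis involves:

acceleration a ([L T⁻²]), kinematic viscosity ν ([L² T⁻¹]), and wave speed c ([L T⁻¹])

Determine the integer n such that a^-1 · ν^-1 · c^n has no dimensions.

Balance the L exponent: (1)·n from c, plus −(1) − (2) = -3 from the rest, must sum to zero.
n − 3 = 0, so n = 3.

3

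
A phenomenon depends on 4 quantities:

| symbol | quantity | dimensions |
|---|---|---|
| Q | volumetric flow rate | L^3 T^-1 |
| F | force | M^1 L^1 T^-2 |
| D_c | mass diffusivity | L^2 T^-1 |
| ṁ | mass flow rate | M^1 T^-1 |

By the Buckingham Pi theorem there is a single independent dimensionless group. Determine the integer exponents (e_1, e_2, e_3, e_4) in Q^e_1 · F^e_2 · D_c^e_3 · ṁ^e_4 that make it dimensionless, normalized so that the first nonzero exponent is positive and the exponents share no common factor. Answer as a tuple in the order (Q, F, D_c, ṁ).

(1, 1, -2, -1)

M: e_1·(0) + e_2·(1) + e_3·(0) + e_4·(1) = 0
L: e_1·(3) + e_2·(1) + e_3·(2) + e_4·(0) = 0
T: e_1·(-1) + e_2·(-2) + e_3·(-1) + e_4·(-1) = 0
Solving this homogeneous linear system for the smallest-integer solution (first nonzero entry positive) gives (1, 1, -2, -1).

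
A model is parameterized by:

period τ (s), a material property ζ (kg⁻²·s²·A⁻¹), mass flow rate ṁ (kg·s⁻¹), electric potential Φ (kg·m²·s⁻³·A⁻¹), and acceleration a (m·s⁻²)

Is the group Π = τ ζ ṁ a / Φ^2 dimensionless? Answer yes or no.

Sum the exponent of each base dimension across the product:
  M: [τ]_M + [ζ]_M + [ṁ]_M − 2·[Φ]_M + [a]_M = (0) + (-2) + (1) − 2·(1) + (0) = -3
  L: [τ]_L + [ζ]_L + [ṁ]_L − 2·[Φ]_L + [a]_L = (0) + (0) + (0) − 2·(2) + (1) = -3
  T: [τ]_T + [ζ]_T + [ṁ]_T − 2·[Φ]_T + [a]_T = (1) + (2) + (-1) − 2·(-3) + (-2) = 6
  I: [τ]_I + [ζ]_I + [ṁ]_I − 2·[Φ]_I + [a]_I = (0) + (-1) + (0) − 2·(-1) + (0) = 1
Net dimensions [M⁻³ L⁻³ T⁶ I] ≠ [1] — not dimensionless.

no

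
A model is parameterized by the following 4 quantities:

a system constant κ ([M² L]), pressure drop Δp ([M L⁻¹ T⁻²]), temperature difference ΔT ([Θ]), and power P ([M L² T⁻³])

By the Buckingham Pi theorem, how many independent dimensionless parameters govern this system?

0

There are 4 variables and 4 base dimensions (M, L, T, Θ).
The dimension matrix has rank 4.
Independent dimensionless groups: 4 − 4 = 0.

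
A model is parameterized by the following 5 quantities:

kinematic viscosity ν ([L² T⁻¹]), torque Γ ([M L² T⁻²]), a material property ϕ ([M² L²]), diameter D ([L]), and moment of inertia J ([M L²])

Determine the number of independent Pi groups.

There are 5 variables and 3 base dimensions (M, L, T).
The dimension matrix has rank 3.
Independent dimensionless groups: 5 − 3 = 2.

2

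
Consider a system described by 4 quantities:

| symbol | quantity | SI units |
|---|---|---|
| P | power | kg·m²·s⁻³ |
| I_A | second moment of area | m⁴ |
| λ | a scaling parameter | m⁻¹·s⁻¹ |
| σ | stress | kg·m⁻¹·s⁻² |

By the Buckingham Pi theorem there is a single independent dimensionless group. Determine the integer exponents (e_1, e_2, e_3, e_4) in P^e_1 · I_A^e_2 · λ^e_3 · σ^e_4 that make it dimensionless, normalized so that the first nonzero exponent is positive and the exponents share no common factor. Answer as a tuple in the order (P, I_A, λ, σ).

M: e_1·(1) + e_2·(0) + e_3·(0) + e_4·(1) = 0
L: e_1·(2) + e_2·(4) + e_3·(-1) + e_4·(-1) = 0
T: e_1·(-3) + e_2·(0) + e_3·(-1) + e_4·(-2) = 0
Solving this homogeneous linear system for the smallest-integer solution (first nonzero entry positive) gives (1, -1, -1, -1).

(1, -1, -1, -1)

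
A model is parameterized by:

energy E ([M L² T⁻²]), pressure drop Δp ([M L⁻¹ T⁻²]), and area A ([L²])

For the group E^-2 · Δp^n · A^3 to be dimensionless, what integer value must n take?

2

Balance the M exponent: (1)·n from Δp, plus −2·(1) + 3·(0) = -2 from the rest, must sum to zero.
n − 2 = 0, so n = 2.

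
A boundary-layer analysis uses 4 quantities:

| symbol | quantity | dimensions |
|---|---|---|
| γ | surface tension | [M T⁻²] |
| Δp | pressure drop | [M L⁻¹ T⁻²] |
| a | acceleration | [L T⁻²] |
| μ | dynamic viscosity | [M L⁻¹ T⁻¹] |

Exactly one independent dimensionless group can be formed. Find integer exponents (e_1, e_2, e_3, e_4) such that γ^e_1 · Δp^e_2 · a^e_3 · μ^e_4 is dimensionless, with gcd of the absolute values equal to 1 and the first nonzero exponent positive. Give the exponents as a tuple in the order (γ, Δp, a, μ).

(1, 1, -1, -2)

M: e_1·(1) + e_2·(1) + e_3·(0) + e_4·(1) = 0
L: e_1·(0) + e_2·(-1) + e_3·(1) + e_4·(-1) = 0
T: e_1·(-2) + e_2·(-2) + e_3·(-2) + e_4·(-1) = 0
Solving this homogeneous linear system for the smallest-integer solution (first nonzero entry positive) gives (1, 1, -1, -2).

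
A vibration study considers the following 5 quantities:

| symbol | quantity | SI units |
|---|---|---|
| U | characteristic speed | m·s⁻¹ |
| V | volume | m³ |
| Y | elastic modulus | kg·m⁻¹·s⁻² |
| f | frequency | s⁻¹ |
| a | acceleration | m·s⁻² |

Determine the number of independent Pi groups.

There are 5 variables and 3 base dimensions (M, L, T).
The dimension matrix has rank 3.
Independent dimensionless groups: 5 − 3 = 2.

2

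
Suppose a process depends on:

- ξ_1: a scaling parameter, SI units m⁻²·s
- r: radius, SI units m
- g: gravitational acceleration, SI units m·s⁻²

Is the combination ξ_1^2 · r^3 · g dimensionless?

yes

Sum the exponent of each base dimension across the product:
  M: 2·[ξ_1]_M + 3·[r]_M + [g]_M = 2·(0) + 3·(0) + (0) = 0
  L: 2·[ξ_1]_L + 3·[r]_L + [g]_L = 2·(-2) + 3·(1) + (1) = 0
  T: 2·[ξ_1]_T + 3·[r]_T + [g]_T = 2·(1) + 3·(0) + (-2) = 0
All base exponents vanish — dimensionless.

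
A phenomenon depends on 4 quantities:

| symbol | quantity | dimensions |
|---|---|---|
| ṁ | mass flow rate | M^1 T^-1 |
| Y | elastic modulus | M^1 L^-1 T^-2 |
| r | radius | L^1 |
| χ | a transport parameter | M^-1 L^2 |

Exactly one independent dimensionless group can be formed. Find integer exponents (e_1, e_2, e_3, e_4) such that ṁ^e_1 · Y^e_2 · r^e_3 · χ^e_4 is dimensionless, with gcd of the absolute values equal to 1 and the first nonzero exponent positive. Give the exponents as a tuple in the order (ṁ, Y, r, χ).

M: e_1·(1) + e_2·(1) + e_3·(0) + e_4·(-1) = 0
L: e_1·(0) + e_2·(-1) + e_3·(1) + e_4·(2) = 0
T: e_1·(-1) + e_2·(-2) + e_3·(0) + e_4·(0) = 0
Solving this homogeneous linear system for the smallest-integer solution (first nonzero entry positive) gives (2, -1, -3, 1).

(2, -1, -3, 1)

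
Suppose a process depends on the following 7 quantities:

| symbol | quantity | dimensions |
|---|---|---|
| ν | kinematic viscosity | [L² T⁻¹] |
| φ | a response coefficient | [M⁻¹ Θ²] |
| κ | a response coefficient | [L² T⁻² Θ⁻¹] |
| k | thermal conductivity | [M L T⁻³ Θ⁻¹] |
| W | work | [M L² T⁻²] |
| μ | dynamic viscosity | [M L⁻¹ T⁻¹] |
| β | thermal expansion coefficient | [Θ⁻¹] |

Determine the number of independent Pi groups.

There are 7 variables and 4 base dimensions (M, L, T, Θ).
The dimension matrix has rank 4.
Independent dimensionless groups: 7 − 4 = 3.

3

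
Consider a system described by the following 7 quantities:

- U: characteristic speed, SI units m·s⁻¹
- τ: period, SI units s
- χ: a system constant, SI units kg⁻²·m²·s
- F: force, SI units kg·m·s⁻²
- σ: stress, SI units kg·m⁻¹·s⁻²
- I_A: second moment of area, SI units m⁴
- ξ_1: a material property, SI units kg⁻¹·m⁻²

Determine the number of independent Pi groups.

There are 7 variables and 3 base dimensions (M, L, T).
The dimension matrix has rank 3.
Independent dimensionless groups: 7 − 3 = 4.

4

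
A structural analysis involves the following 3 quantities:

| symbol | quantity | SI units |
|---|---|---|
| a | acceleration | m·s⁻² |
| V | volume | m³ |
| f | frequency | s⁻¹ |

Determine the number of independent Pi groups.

1

There are 3 variables and 2 base dimensions (L, T).
The dimension matrix has rank 2.
Independent dimensionless groups: 3 − 2 = 1.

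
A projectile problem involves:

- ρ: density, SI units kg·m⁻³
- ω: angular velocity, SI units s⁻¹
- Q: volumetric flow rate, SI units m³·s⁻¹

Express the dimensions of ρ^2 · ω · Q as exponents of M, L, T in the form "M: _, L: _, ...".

M: 2, L: -3, T: -2

Collect each base-dimension exponent across the product:
  M: 2·(1) + (0) + (0) = 2
  L: 2·(-3) + (0) + (3) = -3
  T: 2·(0) + (-1) + (-1) = -2
So the dimensions are [M² L⁻³ T⁻²].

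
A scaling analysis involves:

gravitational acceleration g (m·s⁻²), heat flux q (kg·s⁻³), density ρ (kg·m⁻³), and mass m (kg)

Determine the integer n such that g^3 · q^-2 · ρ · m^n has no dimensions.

1

Balance the M exponent: (1)·n from m, plus 3·(0) − 2·(1) + (1) = -1 from the rest, must sum to zero.
n − 1 = 0, so n = 1.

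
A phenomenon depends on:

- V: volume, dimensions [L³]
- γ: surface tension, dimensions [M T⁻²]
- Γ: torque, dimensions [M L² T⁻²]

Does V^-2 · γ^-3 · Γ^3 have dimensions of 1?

yes

Sum the exponent of each base dimension across the product:
  M: −2·[V]_M − 3·[γ]_M + 3·[Γ]_M = −2·(0) − 3·(1) + 3·(1) = 0
  L: −2·[V]_L − 3·[γ]_L + 3·[Γ]_L = −2·(3) − 3·(0) + 3·(2) = 0
  T: −2·[V]_T − 3·[γ]_T + 3·[Γ]_T = −2·(0) − 3·(-2) + 3·(-2) = 0
All base exponents vanish — dimensionless.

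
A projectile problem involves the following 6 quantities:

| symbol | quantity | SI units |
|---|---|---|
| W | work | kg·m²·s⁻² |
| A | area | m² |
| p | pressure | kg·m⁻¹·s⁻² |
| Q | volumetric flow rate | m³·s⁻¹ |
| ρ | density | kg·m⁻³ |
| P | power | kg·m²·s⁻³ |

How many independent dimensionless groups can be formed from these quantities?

There are 6 variables and 3 base dimensions (M, L, T).
The dimension matrix has rank 3.
Independent dimensionless groups: 6 − 3 = 3.

3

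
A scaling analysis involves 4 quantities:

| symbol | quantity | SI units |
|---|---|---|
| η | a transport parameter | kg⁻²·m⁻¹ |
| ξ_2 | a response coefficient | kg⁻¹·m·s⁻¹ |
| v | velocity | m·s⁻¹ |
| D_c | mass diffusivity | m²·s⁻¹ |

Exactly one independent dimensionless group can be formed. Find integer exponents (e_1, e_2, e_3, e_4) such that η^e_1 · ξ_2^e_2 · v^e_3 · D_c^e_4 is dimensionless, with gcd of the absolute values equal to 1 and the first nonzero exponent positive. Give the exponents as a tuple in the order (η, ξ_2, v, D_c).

(1, -2, 1, 1)

M: e_1·(-2) + e_2·(-1) + e_3·(0) + e_4·(0) = 0
L: e_1·(-1) + e_2·(1) + e_3·(1) + e_4·(2) = 0
T: e_1·(0) + e_2·(-1) + e_3·(-1) + e_4·(-1) = 0
Solving this homogeneous linear system for the smallest-integer solution (first nonzero entry positive) gives (1, -2, 1, 1).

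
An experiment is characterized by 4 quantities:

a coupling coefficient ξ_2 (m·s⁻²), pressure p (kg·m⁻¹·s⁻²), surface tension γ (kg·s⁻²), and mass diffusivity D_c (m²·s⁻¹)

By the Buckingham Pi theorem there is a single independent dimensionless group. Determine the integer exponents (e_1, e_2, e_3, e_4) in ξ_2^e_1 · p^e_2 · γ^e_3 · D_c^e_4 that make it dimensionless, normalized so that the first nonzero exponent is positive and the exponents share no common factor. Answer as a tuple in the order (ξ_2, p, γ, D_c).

M: e_1·(0) + e_2·(1) + e_3·(1) + e_4·(0) = 0
L: e_1·(1) + e_2·(-1) + e_3·(0) + e_4·(2) = 0
T: e_1·(-2) + e_2·(-2) + e_3·(-2) + e_4·(-1) = 0
Solving this homogeneous linear system for the smallest-integer solution (first nonzero entry positive) gives (1, -3, 3, -2).

(1, -3, 3, -2)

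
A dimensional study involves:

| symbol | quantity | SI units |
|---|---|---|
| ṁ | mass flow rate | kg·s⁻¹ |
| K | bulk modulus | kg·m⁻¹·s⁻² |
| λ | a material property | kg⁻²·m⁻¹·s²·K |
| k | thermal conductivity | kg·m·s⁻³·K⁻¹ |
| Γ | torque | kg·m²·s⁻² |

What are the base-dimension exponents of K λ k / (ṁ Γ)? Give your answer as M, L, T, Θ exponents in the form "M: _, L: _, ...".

Collect each base-dimension exponent across the product:
  M: −(1) + (1) + (-2) + (1) − (1) = -2
  L: −(0) + (-1) + (-1) + (1) − (2) = -3
  T: −(-1) + (-2) + (2) + (-3) − (-2) = 0
  Θ: −(0) + (0) + (1) + (-1) − (0) = 0
So the dimensions are [M⁻² L⁻³].

M: -2, L: -3, T: 0, Θ: 0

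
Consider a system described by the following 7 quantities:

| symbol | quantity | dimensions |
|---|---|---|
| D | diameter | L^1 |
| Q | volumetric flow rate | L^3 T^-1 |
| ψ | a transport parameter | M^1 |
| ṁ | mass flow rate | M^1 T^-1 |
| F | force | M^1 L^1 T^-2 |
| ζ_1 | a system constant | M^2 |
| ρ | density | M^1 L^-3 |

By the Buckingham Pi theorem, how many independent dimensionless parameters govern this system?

4

There are 7 variables and 3 base dimensions (M, L, T).
The dimension matrix has rank 3.
Independent dimensionless groups: 7 − 3 = 4.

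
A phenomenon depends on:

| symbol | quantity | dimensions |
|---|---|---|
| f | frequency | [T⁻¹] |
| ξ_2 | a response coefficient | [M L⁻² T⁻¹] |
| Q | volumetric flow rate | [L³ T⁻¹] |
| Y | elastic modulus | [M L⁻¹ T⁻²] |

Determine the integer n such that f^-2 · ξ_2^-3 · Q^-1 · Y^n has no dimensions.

Balance the M exponent: (1)·n from Y, plus −2·(0) − 3·(1) − (0) = -3 from the rest, must sum to zero.
n − 3 = 0, so n = 3.

3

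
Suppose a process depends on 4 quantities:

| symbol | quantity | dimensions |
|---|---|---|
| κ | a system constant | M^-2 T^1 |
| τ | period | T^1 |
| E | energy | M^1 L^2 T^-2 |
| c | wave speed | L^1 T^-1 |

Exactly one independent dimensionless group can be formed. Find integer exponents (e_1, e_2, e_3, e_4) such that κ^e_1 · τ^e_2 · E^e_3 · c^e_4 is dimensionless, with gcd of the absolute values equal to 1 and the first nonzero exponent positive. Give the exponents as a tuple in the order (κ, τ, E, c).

M: e_1·(-2) + e_2·(0) + e_3·(1) + e_4·(0) = 0
L: e_1·(0) + e_2·(0) + e_3·(2) + e_4·(1) = 0
T: e_1·(1) + e_2·(1) + e_3·(-2) + e_4·(-1) = 0
Solving this homogeneous linear system for the smallest-integer solution (first nonzero entry positive) gives (1, -1, 2, -4).

(1, -1, 2, -4)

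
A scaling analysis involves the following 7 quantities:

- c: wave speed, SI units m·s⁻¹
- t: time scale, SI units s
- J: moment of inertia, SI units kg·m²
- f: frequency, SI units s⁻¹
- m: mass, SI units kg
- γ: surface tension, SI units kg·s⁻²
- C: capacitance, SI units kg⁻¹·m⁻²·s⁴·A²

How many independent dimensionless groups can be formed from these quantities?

3

There are 7 variables and 4 base dimensions (M, L, T, I).
The dimension matrix has rank 4.
Independent dimensionless groups: 7 − 4 = 3.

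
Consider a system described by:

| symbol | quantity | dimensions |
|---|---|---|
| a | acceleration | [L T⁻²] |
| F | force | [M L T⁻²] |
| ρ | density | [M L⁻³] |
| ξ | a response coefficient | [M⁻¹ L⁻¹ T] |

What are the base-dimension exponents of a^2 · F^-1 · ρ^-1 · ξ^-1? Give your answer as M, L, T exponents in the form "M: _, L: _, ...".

Collect each base-dimension exponent across the product:
  M: 2·(0) − (1) − (1) − (-1) = -1
  L: 2·(1) − (1) − (-3) − (-1) = 5
  T: 2·(-2) − (-2) − (0) − (1) = -3
So the dimensions are [M⁻¹ L⁵ T⁻³].

M: -1, L: 5, T: -3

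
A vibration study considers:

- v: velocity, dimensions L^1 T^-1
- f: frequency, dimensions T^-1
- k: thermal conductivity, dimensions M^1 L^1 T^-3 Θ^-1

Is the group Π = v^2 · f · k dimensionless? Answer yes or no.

Sum the exponent of each base dimension across the product:
  M: 2·[v]_M + [f]_M + [k]_M = 2·(0) + (0) + (1) = 1
  L: 2·[v]_L + [f]_L + [k]_L = 2·(1) + (0) + (1) = 3
  T: 2·[v]_T + [f]_T + [k]_T = 2·(-1) + (-1) + (-3) = -6
  Θ: 2·[v]_Θ + [f]_Θ + [k]_Θ = 2·(0) + (0) + (-1) = -1
Net dimensions [M L³ T⁻⁶ Θ⁻¹] ≠ [1] — not dimensionless.

no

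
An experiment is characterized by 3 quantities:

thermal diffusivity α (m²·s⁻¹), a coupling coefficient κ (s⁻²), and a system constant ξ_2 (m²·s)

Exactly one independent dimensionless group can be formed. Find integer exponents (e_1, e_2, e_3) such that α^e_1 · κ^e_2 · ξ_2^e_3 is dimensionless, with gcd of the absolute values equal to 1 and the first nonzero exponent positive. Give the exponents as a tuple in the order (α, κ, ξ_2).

L: e_1·(2) + e_2·(0) + e_3·(2) = 0
T: e_1·(-1) + e_2·(-2) + e_3·(1) = 0
Solving this homogeneous linear system for the smallest-integer solution (first nonzero entry positive) gives (1, -1, -1).

(1, -1, -1)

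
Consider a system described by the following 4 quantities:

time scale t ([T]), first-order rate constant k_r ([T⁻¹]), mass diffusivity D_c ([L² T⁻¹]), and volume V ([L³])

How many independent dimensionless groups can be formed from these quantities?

2

There are 4 variables and 2 base dimensions (L, T).
The dimension matrix has rank 2.
Independent dimensionless groups: 4 − 2 = 2.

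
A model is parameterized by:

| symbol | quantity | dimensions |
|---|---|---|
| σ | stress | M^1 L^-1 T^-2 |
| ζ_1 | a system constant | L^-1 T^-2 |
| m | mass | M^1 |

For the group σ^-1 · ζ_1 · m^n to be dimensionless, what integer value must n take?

Balance the M exponent: (1)·n from m, plus −(1) + (0) = -1 from the rest, must sum to zero.
n − 1 = 0, so n = 1.

1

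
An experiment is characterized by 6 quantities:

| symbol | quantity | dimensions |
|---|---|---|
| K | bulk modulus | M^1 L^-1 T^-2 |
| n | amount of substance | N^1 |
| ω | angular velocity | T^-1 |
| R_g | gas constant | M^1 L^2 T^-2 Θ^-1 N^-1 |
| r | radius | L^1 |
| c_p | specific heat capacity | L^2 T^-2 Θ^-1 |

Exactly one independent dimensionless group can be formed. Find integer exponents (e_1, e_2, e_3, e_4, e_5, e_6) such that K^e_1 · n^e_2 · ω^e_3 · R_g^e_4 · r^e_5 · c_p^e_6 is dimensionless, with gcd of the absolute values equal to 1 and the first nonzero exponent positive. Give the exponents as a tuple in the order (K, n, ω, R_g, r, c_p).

(1, -1, -2, -1, 1, 1)

M: e_1·(1) + e_2·(0) + e_3·(0) + e_4·(1) + e_5·(0) + e_6·(0) = 0
L: e_1·(-1) + e_2·(0) + e_3·(0) + e_4·(2) + e_5·(1) + e_6·(2) = 0
T: e_1·(-2) + e_2·(0) + e_3·(-1) + e_4·(-2) + e_5·(0) + e_6·(-2) = 0
Θ: e_1·(0) + e_2·(0) + e_3·(0) + e_4·(-1) + e_5·(0) + e_6·(-1) = 0
N: e_1·(0) + e_2·(1) + e_3·(0) + e_4·(-1) + e_5·(0) + e_6·(0) = 0
Solving this homogeneous linear system for the smallest-integer solution (first nonzero entry positive) gives (1, -1, -2, -1, 1, 1).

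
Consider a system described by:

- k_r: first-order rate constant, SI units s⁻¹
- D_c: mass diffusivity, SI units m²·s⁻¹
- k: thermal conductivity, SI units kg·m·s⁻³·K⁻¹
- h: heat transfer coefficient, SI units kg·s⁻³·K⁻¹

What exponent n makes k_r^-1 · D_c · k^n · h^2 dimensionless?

-2

Balance the M exponent: (1)·n from k, plus −(0) + (0) + 2·(1) = 2 from the rest, must sum to zero.
n + 2 = 0, so n = -2.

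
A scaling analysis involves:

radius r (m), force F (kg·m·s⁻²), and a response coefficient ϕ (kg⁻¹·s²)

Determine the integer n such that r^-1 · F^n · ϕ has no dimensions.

1

Balance the M exponent: (1)·n from F, plus −(0) + (-1) = -1 from the rest, must sum to zero.
n − 1 = 0, so n = 1.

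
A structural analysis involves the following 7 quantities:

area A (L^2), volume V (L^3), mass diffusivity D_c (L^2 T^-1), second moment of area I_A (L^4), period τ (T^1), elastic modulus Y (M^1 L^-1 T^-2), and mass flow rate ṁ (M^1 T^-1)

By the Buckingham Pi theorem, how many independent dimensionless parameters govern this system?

4

There are 7 variables and 3 base dimensions (M, L, T).
The dimension matrix has rank 3.
Independent dimensionless groups: 7 − 3 = 4.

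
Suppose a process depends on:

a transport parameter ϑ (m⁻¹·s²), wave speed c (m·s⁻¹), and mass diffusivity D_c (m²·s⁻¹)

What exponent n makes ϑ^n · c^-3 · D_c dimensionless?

-1

Balance the L exponent: (-1)·n from ϑ, plus −3·(1) + (2) = -1 from the rest, must sum to zero.
−n − 1 = 0, so n = -1.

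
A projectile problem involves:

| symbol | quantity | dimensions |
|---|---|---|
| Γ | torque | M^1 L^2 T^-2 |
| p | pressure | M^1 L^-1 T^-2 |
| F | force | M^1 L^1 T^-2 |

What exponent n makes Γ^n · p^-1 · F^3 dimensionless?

Balance the M exponent: (1)·n from Γ, plus −(1) + 3·(1) = 2 from the rest, must sum to zero.
n + 2 = 0, so n = -2.

-2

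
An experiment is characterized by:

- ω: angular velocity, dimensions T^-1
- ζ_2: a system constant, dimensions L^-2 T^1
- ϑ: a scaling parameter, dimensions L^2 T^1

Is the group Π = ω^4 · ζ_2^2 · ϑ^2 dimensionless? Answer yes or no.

Sum the exponent of each base dimension across the product:
  L: 4·[ω]_L + 2·[ζ_2]_L + 2·[ϑ]_L = 4·(0) + 2·(-2) + 2·(2) = 0
  T: 4·[ω]_T + 2·[ζ_2]_T + 2·[ϑ]_T = 4·(-1) + 2·(1) + 2·(1) = 0
All base exponents vanish — dimensionless.

yes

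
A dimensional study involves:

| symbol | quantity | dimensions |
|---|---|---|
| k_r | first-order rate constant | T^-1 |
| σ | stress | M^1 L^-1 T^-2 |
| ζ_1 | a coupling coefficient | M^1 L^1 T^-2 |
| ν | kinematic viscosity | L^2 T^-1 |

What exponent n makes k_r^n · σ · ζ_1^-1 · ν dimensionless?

-1

Balance the T exponent: (-1)·n from k_r, plus (-2) − (-2) + (-1) = -1 from the rest, must sum to zero.
−n − 1 = 0, so n = -1.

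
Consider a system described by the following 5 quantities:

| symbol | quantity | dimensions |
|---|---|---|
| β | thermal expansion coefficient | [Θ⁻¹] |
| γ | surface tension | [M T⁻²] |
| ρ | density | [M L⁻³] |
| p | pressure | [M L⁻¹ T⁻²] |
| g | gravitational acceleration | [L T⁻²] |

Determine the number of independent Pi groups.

1

There are 5 variables and 4 base dimensions (M, L, T, Θ).
The dimension matrix has rank 4.
Independent dimensionless groups: 5 − 4 = 1.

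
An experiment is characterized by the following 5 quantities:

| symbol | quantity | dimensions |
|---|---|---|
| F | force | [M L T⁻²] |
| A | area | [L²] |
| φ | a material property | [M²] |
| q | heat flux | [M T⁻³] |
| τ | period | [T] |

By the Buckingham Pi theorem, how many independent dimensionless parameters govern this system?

2

There are 5 variables and 3 base dimensions (M, L, T).
The dimension matrix has rank 3.
Independent dimensionless groups: 5 − 3 = 2.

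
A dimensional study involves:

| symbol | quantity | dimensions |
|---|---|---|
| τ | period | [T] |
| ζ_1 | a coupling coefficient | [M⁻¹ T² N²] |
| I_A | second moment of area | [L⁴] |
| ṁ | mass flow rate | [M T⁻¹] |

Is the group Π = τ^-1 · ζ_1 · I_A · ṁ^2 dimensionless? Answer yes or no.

no

Sum the exponent of each base dimension across the product:
  M: −[τ]_M + [ζ_1]_M + [I_A]_M + 2·[ṁ]_M = −(0) + (-1) + (0) + 2·(1) = 1
  L: −[τ]_L + [ζ_1]_L + [I_A]_L + 2·[ṁ]_L = −(0) + (0) + (4) + 2·(0) = 4
  T: −[τ]_T + [ζ_1]_T + [I_A]_T + 2·[ṁ]_T = −(1) + (2) + (0) + 2·(-1) = -1
  N: −[τ]_N + [ζ_1]_N + [I_A]_N + 2·[ṁ]_N = −(0) + (2) + (0) + 2·(0) = 2
Net dimensions [M L⁴ T⁻¹ N²] ≠ [1] — not dimensionless.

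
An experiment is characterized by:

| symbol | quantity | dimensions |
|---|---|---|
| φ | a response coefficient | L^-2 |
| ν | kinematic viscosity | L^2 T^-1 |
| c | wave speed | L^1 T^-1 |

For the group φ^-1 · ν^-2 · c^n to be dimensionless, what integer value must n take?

2

Balance the L exponent: (1)·n from c, plus −(-2) − 2·(2) = -2 from the rest, must sum to zero.
n − 2 = 0, so n = 2.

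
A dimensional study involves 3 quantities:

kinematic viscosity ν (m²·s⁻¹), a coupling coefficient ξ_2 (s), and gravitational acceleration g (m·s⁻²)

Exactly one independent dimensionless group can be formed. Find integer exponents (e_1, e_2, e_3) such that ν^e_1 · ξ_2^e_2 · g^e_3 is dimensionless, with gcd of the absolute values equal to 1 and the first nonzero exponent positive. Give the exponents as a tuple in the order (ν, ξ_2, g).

(1, -3, -2)

L: e_1·(2) + e_2·(0) + e_3·(1) = 0
T: e_1·(-1) + e_2·(1) + e_3·(-2) = 0
Solving this homogeneous linear system for the smallest-integer solution (first nonzero entry positive) gives (1, -3, -2).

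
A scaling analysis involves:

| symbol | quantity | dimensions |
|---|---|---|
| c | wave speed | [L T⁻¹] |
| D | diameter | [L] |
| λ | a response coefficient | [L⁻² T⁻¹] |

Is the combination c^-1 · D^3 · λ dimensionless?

Sum the exponent of each base dimension across the product:
  L: −[c]_L + 3·[D]_L + [λ]_L = −(1) + 3·(1) + (-2) = 0
  T: −[c]_T + 3·[D]_T + [λ]_T = −(-1) + 3·(0) + (-1) = 0
All base exponents vanish — dimensionless.

yes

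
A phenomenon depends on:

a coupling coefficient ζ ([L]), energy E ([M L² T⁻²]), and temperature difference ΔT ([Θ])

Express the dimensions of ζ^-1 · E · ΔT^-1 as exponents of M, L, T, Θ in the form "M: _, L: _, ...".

Collect each base-dimension exponent across the product:
  M: −(0) + (1) − (0) = 1
  L: −(1) + (2) − (0) = 1
  T: −(0) + (-2) − (0) = -2
  Θ: −(0) + (0) − (1) = -1
So the dimensions are [M L T⁻² Θ⁻¹].

M: 1, L: 1, T: -2, Θ: -1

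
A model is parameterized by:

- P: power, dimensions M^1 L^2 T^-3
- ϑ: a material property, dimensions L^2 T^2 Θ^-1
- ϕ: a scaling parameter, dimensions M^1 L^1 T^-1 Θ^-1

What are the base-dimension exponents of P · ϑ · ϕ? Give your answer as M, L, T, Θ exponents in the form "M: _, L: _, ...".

M: 2, L: 5, T: -2, Θ: -2

Collect each base-dimension exponent across the product:
  M: (1) + (0) + (1) = 2
  L: (2) + (2) + (1) = 5
  T: (-3) + (2) + (-1) = -2
  Θ: (0) + (-1) + (-1) = -2
So the dimensions are [M² L⁵ T⁻² Θ⁻²].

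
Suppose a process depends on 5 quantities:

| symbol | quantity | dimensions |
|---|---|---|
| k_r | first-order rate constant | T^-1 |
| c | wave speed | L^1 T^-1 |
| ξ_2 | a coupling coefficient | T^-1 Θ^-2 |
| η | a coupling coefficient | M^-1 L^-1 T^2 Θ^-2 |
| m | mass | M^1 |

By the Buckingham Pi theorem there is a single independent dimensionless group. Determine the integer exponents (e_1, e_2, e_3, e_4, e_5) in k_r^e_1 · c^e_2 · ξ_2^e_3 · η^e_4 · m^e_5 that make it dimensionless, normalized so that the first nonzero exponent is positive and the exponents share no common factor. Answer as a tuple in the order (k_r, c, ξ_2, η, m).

(2, 1, -1, 1, 1)

M: e_1·(0) + e_2·(0) + e_3·(0) + e_4·(-1) + e_5·(1) = 0
L: e_1·(0) + e_2·(1) + e_3·(0) + e_4·(-1) + e_5·(0) = 0
T: e_1·(-1) + e_2·(-1) + e_3·(-1) + e_4·(2) + e_5·(0) = 0
Θ: e_1·(0) + e_2·(0) + e_3·(-2) + e_4·(-2) + e_5·(0) = 0
Solving this homogeneous linear system for the smallest-integer solution (first nonzero entry positive) gives (2, 1, -1, 1, 1).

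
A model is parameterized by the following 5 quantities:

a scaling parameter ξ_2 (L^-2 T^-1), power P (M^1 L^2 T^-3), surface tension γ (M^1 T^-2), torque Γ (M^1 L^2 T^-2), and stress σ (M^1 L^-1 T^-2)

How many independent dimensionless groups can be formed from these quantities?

2

There are 5 variables and 3 base dimensions (M, L, T).
The dimension matrix has rank 3.
Independent dimensionless groups: 5 − 3 = 2.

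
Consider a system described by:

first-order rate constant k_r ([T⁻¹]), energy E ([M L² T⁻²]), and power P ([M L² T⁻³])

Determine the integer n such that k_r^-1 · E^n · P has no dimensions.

-1

Balance the M exponent: (1)·n from E, plus −(0) + (1) = 1 from the rest, must sum to zero.
n + 1 = 0, so n = -1.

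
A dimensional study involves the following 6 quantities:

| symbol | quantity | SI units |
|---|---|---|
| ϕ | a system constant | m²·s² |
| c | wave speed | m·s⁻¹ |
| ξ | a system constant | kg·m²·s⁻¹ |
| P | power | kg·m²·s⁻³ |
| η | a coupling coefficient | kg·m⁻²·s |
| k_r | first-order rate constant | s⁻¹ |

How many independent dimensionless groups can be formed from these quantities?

3

There are 6 variables and 3 base dimensions (M, L, T).
The dimension matrix has rank 3.
Independent dimensionless groups: 6 − 3 = 3.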